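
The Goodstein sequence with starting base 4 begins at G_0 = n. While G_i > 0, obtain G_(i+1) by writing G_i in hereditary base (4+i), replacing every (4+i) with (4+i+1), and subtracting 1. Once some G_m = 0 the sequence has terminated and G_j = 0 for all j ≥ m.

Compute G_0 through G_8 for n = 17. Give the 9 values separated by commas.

G_0 = 17. HB_4(17) = 4^2 + 1. Bump = 26. G_1 = 25.
G_1 = 25. HB_5(25) = 5^2. Bump = 36. G_2 = 35.
G_2 = 35. HB_6(35) = 5·6 + 5. Bump = 40. G_3 = 39.
G_3 = 39. HB_7(39) = 5·7 + 4. Bump = 44. G_4 = 43.
G_4 = 43. HB_8(43) = 5·8 + 3. Bump = 48. G_5 = 47.
G_5 = 47. HB_9(47) = 5·9 + 2. Bump = 52. G_6 = 51.
G_6 = 51. HB_10(51) = 5·10 + 1. Bump = 56. G_7 = 55.
G_7 = 55. HB_11(55) = 5·11. Bump = 60. G_8 = 59.

17, 25, 35, 39, 43, 47, 51, 55, 59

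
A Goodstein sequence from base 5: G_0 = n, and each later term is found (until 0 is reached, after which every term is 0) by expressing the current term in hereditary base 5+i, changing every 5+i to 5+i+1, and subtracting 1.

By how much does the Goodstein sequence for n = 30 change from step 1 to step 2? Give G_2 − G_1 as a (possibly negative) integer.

(0) 30|_5 = 5^2 + 5 ↦ 6^2 + 6|_6 = 42 ⇒ 41
(1) 41|_6 = 6^2 + 5 ↦ 7^2 + 5|_7 = 54 ⇒ 53

12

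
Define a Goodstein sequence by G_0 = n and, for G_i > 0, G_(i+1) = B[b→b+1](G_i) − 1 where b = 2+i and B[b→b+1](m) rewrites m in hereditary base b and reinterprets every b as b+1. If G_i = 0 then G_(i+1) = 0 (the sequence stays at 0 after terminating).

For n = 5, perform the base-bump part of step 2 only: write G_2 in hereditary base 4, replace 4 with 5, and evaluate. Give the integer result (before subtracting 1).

468

step 0: 5 = 2^2 + 1; sub 3 for 2: 3^3 + 1; = 28; G_1 = 28−1 = 27
step 1: 27 = 3^3; sub 4 for 3: 4^4; = 256; G_2 = 256−1 = 255
step 2: 255 = 3·4^3 + 3·4^2 + 3·4 + 3; sub 5 for 4: 3·5^3 + 3·5^2 + 3·5 + 3; = 468; G_3 = 468−1 = 467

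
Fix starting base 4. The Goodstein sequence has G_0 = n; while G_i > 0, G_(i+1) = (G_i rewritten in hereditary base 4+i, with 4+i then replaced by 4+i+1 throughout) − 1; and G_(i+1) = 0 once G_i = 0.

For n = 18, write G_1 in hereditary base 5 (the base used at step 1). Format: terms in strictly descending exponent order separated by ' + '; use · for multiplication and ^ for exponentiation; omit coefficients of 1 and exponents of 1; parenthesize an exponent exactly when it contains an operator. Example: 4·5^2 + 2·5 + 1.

step 0: 18 = 4^2 + 2; sub 5 for 4: 5^2 + 2; = 27; G_1 = 27−1 = 26
step 1: 26 = 5^2 + 1; sub 6 for 5: 6^2 + 1; = 37; G_2 = 37−1 = 36

5^2 + 1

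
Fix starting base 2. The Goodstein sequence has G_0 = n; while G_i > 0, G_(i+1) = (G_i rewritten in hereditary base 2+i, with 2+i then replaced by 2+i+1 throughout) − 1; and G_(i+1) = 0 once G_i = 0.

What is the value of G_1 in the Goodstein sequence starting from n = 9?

(0) 9|_2 = 2^(2 + 1) + 1 ↦ 3^(3 + 1) + 1|_3 = 82 ⇒ 81
(1) 81|_3 = 3^(3 + 1) ↦ 4^(4 + 1)|_4 = 1024 ⇒ 1023

81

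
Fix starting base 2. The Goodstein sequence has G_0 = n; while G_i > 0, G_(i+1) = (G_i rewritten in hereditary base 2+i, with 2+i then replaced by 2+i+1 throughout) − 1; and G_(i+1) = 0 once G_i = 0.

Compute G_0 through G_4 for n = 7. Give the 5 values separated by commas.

7, 30, 259, 3127, 46657

[0] 7 ≡ 2^2 + 2 + 1 (base 2). Lift 3: 31. −1: 30.
[1] 30 ≡ 3^3 + 3 (base 3). Lift 4: 260. −1: 259.
[2] 259 ≡ 4^4 + 3 (base 4). Lift 5: 3128. −1: 3127.
[3] 3127 ≡ 5^5 + 2 (base 5). Lift 6: 46658. −1: 46657.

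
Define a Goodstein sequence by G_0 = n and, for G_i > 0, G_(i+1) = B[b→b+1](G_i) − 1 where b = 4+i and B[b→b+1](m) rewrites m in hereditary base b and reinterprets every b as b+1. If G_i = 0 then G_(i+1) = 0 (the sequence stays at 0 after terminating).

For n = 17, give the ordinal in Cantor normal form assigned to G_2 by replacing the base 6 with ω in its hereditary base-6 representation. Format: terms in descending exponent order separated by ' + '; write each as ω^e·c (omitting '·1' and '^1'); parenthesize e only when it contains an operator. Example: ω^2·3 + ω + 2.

ω·5 + 5

G_0=17  [base 4] 4^2 + 1  →[4↦5]→  5^2 + 1 = 26  −1 ⇒ G_1=25
G_1=25  [base 5] 5^2  →[5↦6]→  6^2 = 36  −1 ⇒ G_2=35
G_2=35  [base 6] 5·6 + 5  →[6↦7]→  5·7 + 5 = 40  −1 ⇒ G_3=39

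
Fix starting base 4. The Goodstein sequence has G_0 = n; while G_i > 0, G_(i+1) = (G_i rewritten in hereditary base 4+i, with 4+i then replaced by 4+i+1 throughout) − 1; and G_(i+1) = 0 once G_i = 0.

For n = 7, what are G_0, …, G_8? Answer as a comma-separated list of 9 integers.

i=0: 7 = 4 + 3 (b=4); 4→5: 5 + 3 = 8; 8−1 = 7
i=1: 7 = 5 + 2 (b=5); 5→6: 6 + 2 = 8; 8−1 = 7
i=2: 7 = 6 + 1 (b=6); 6→7: 7 + 1 = 8; 8−1 = 7
i=3: 7 = 7 (b=7); 7→8: 8 = 8; 8−1 = 7
i=4: 7 = 7 (b=8); 8→9: 7 = 7; 7−1 = 6
i=5: 6 = 6 (b=9); 9→10: 6 = 6; 6−1 = 5
i=6: 5 = 5 (b=10); 10→11: 5 = 5; 5−1 = 4
i=7: 4 = 4 (b=11); 11→12: 4 = 4; 4−1 = 3

7, 7, 7, 7, 7, 6, 5, 4, 3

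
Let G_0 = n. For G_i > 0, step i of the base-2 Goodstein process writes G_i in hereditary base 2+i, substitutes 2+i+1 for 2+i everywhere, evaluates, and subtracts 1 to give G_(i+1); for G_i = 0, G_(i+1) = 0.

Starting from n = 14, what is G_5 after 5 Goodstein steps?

5862840

step 0: 14 = 2^(2 + 1) + 2^2 + 2; sub 3 for 2: 3^(3 + 1) + 3^3 + 3; = 111; G_1 = 111−1 = 110
step 1: 110 = 3^(3 + 1) + 3^3 + 2; sub 4 for 3: 4^(4 + 1) + 4^4 + 2; = 1282; G_2 = 1282−1 = 1281
step 2: 1281 = 4^(4 + 1) + 4^4 + 1; sub 5 for 4: 5^(5 + 1) + 5^5 + 1; = 18751; G_3 = 18751−1 = 18750
step 3: 18750 = 5^(5 + 1) + 5^5; sub 6 for 5: 6^(6 + 1) + 6^6; = 326592; G_4 = 326592−1 = 326591
step 4: 326591 = 6^(6 + 1) + 5·6^5 + 5·6^4 + 5·6^3 + 5·6^2 + 5·6 + 5; sub 7 for 6: 7^(7 + 1) + 5·7^5 + 5·7^4 + 5·7^3 + 5·7^2 + 5·7 + 5; = 5862841; G_5 = 5862841−1 = 5862840
step 5: 5862840 = 7^(7 + 1) + 5·7^5 + 5·7^4 + 5·7^3 + 5·7^2 + 5·7 + 4; sub 8 for 7: 8^(8 + 1) + 5·8^5 + 5·8^4 + 5·8^3 + 5·8^2 + 5·8 + 4; = 134404972; G_6 = 134404972−1 = 134404971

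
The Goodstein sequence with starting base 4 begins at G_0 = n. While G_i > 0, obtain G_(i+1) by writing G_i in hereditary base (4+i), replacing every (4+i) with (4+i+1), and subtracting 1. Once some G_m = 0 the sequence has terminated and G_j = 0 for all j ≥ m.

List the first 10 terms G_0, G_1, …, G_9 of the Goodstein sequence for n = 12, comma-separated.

12 —HB4→ 3·4 —bump→ 3·5 = 15 —(−1)→ 14
14 —HB5→ 2·5 + 4 —bump→ 2·6 + 4 = 16 —(−1)→ 15
15 —HB6→ 2·6 + 3 —bump→ 2·7 + 3 = 17 —(−1)→ 16
16 —HB7→ 2·7 + 2 —bump→ 2·8 + 2 = 18 —(−1)→ 17
17 —HB8→ 2·8 + 1 —bump→ 2·9 + 1 = 19 —(−1)→ 18
18 —HB9→ 2·9 —bump→ 2·10 = 20 —(−1)→ 19
19 —HB10→ 10 + 9 —bump→ 11 + 9 = 20 —(−1)→ 19
19 —HB11→ 11 + 8 —bump→ 12 + 8 = 20 —(−1)→ 19
19 —HB12→ 12 + 7 —bump→ 13 + 7 = 20 —(−1)→ 19

12, 14, 15, 16, 17, 18, 19, 19, 19, 19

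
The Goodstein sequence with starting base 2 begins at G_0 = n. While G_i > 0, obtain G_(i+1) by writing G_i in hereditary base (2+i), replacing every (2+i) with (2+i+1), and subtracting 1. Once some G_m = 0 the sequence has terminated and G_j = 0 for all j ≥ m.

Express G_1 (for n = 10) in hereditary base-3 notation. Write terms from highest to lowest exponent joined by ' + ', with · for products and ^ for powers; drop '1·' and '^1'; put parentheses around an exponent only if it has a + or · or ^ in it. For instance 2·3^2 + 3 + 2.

3^(3 + 1) + 2

G_0 = 10. HB_2(10) = 2^(2 + 1) + 2. Bump = 84. G_1 = 83.
G_1 = 83. HB_3(83) = 3^(3 + 1) + 2. Bump = 1026. G_2 = 1025.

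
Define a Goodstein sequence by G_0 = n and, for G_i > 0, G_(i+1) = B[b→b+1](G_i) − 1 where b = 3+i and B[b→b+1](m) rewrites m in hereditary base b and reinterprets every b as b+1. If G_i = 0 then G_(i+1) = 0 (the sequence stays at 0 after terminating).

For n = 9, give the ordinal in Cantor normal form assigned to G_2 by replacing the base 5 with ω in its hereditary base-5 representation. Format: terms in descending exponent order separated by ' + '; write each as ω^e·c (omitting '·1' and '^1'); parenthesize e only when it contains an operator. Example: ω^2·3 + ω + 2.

ω·3 + 2

G_0 = 9. HB_3(9) = 3^2. Bump = 16. G_1 = 15.
G_1 = 15. HB_4(15) = 3·4 + 3. Bump = 18. G_2 = 17.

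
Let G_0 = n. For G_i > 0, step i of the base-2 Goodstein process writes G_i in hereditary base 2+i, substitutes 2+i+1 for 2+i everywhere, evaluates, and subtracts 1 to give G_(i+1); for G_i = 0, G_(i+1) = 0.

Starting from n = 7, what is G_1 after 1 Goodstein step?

i=0: 7 = 2^2 + 2 + 1 (b=2); 2→3: 3^3 + 3 + 1 = 31; 31−1 = 30
i=1: 30 = 3^3 + 3 (b=3); 3→4: 4^4 + 4 = 260; 260−1 = 259

30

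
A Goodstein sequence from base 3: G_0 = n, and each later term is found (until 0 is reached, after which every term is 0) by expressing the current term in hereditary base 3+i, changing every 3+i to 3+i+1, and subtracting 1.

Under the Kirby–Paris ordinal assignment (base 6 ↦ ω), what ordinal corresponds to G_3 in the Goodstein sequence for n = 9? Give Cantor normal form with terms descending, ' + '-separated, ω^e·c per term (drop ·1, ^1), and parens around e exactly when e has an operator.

G_0=9  [base 3] 3^2  →[3↦4]→  4^2 = 16  −1 ⇒ G_1=15
G_1=15  [base 4] 3·4 + 3  →[4↦5]→  3·5 + 3 = 18  −1 ⇒ G_2=17
G_2=17  [base 5] 3·5 + 2  →[5↦6]→  3·6 + 2 = 20  −1 ⇒ G_3=19
G_3=19  [base 6] 3·6 + 1  →[6↦7]→  3·7 + 1 = 22  −1 ⇒ G_4=21

ω·3 + 1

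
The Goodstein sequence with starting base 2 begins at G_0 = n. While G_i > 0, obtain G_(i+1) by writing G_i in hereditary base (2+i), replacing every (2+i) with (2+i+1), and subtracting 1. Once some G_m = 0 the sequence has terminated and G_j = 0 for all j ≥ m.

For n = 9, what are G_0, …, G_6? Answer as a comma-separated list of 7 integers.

9, 81, 1023, 9842, 140743, 2471826, 50333399

(0) 9|_2 = 2^(2 + 1) + 1 ↦ 3^(3 + 1) + 1|_3 = 82 ⇒ 81
(1) 81|_3 = 3^(3 + 1) ↦ 4^(4 + 1)|_4 = 1024 ⇒ 1023
(2) 1023|_4 = 3·4^4 + 3·4^3 + 3·4^2 + 3·4 + 3 ↦ 3·5^5 + 3·5^3 + 3·5^2 + 3·5 + 3|_5 = 9843 ⇒ 9842
(3) 9842|_5 = 3·5^5 + 3·5^3 + 3·5^2 + 3·5 + 2 ↦ 3·6^6 + 3·6^3 + 3·6^2 + 3·6 + 2|_6 = 140744 ⇒ 140743
(4) 140743|_6 = 3·6^6 + 3·6^3 + 3·6^2 + 3·6 + 1 ↦ 3·7^7 + 3·7^3 + 3·7^2 + 3·7 + 1|_7 = 2471827 ⇒ 2471826
(5) 2471826|_7 = 3·7^7 + 3·7^3 + 3·7^2 + 3·7 ↦ 3·8^8 + 3·8^3 + 3·8^2 + 3·8|_8 = 50333400 ⇒ 50333399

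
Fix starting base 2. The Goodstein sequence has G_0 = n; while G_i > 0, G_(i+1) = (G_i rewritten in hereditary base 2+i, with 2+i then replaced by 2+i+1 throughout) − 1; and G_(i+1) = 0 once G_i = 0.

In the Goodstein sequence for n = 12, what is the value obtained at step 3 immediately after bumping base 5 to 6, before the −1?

280020

i=0: 12 = 2^(2 + 1) + 2^2 (b=2); 2→3: 3^(3 + 1) + 3^3 = 108; 108−1 = 107
i=1: 107 = 3^(3 + 1) + 2·3^2 + 2·3 + 2 (b=3); 3→4: 4^(4 + 1) + 2·4^2 + 2·4 + 2 = 1066; 1066−1 = 1065
i=2: 1065 = 4^(4 + 1) + 2·4^2 + 2·4 + 1 (b=4); 4→5: 5^(5 + 1) + 2·5^2 + 2·5 + 1 = 15686; 15686−1 = 15685
i=3: 15685 = 5^(5 + 1) + 2·5^2 + 2·5 (b=5); 5→6: 6^(6 + 1) + 2·6^2 + 2·6 = 280020; 280020−1 = 280019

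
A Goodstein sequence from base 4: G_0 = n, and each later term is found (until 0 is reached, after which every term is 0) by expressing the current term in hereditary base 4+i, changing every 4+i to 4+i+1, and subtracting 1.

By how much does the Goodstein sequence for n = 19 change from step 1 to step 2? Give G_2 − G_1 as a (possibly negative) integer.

10

i=0: 19 = 4^2 + 3 (b=4); 4→5: 5^2 + 3 = 28; 28−1 = 27
i=1: 27 = 5^2 + 2 (b=5); 5→6: 6^2 + 2 = 38; 38−1 = 37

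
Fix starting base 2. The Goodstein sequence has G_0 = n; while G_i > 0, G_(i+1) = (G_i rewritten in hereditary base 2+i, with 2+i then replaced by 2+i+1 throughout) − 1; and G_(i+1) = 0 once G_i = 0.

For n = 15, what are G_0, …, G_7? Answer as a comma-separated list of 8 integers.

G_0 = 15. HB_2(15) = 2^(2 + 1) + 2^2 + 2 + 1. Bump = 112. G_1 = 111.
G_1 = 111. HB_3(111) = 3^(3 + 1) + 3^3 + 3. Bump = 1284. G_2 = 1283.
G_2 = 1283. HB_4(1283) = 4^(4 + 1) + 4^4 + 3. Bump = 18753. G_3 = 18752.
G_3 = 18752. HB_5(18752) = 5^(5 + 1) + 5^5 + 2. Bump = 326594. G_4 = 326593.
G_4 = 326593. HB_6(326593) = 6^(6 + 1) + 6^6 + 1. Bump = 6588345. G_5 = 6588344.
G_5 = 6588344. HB_7(6588344) = 7^(7 + 1) + 7^7. Bump = 150994944. G_6 = 150994943.
G_6 = 150994943. HB_8(150994943) = 8^(8 + 1) + 7·8^7 + 7·8^6 + 7·8^5 + 7·8^4 + 7·8^3 + 7·8^2 + 7·8 + 7. Bump = 3524450281. G_7 = 3524450280.

15, 111, 1283, 18752, 326593, 6588344, 150994943, 3524450280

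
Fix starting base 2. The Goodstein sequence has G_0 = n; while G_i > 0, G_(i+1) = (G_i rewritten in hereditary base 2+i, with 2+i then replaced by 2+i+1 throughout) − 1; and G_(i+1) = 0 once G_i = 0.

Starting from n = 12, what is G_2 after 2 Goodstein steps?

1065

base 2: 12 = 2^(2 + 1) + 2^2; at 3: 3^(3 + 1) + 3^3 = 108; next = 107
base 3: 107 = 3^(3 + 1) + 2·3^2 + 2·3 + 2; at 4: 4^(4 + 1) + 2·4^2 + 2·4 + 2 = 1066; next = 1065
base 4: 1065 = 4^(4 + 1) + 2·4^2 + 2·4 + 1; at 5: 5^(5 + 1) + 2·5^2 + 2·5 + 1 = 15686; next = 15685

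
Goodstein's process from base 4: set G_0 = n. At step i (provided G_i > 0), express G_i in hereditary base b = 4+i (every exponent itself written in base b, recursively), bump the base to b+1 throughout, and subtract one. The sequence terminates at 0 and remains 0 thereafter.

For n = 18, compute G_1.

step 0: 18 = 4^2 + 2; sub 5 for 4: 5^2 + 2; = 27; G_1 = 27−1 = 26
step 1: 26 = 5^2 + 1; sub 6 for 5: 6^2 + 1; = 37; G_2 = 37−1 = 36

26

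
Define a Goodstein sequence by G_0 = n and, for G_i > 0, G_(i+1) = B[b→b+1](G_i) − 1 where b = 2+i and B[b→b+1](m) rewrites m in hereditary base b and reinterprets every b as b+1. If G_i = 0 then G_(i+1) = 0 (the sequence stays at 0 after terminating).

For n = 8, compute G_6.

[0] 8 ≡ 2^(2 + 1) (base 2). Lift 3: 81. −1: 80.
[1] 80 ≡ 2·3^3 + 2·3^2 + 2·3 + 2 (base 3). Lift 4: 554. −1: 553.
[2] 553 ≡ 2·4^4 + 2·4^2 + 2·4 + 1 (base 4). Lift 5: 6311. −1: 6310.
[3] 6310 ≡ 2·5^5 + 2·5^2 + 2·5 (base 5). Lift 6: 93396. −1: 93395.
[4] 93395 ≡ 2·6^6 + 2·6^2 + 6 + 5 (base 6). Lift 7: 1647196. −1: 1647195.
[5] 1647195 ≡ 2·7^7 + 2·7^2 + 7 + 4 (base 7). Lift 8: 33554572. −1: 33554571.
[6] 33554571 ≡ 2·8^8 + 2·8^2 + 8 + 3 (base 8). Lift 9: 774841152. −1: 774841151.

33554571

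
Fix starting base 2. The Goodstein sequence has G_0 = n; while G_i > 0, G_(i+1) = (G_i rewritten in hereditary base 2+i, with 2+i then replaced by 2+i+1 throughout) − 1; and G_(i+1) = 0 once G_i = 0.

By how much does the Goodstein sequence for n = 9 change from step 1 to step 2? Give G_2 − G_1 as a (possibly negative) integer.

step 0: 9 = 2^(2 + 1) + 1; sub 3 for 2: 3^(3 + 1) + 1; = 82; G_1 = 82−1 = 81
step 1: 81 = 3^(3 + 1); sub 4 for 3: 4^(4 + 1); = 1024; G_2 = 1024−1 = 1023

942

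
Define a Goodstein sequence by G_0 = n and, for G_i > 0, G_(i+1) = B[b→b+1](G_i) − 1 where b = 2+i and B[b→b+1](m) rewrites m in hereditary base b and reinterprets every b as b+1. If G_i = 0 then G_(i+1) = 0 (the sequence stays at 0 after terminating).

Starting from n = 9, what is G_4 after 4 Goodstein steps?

140743

G_0 = 9. HB_2(9) = 2^(2 + 1) + 1. Bump = 82. G_1 = 81.
G_1 = 81. HB_3(81) = 3^(3 + 1). Bump = 1024. G_2 = 1023.
G_2 = 1023. HB_4(1023) = 3·4^4 + 3·4^3 + 3·4^2 + 3·4 + 3. Bump = 9843. G_3 = 9842.
G_3 = 9842. HB_5(9842) = 3·5^5 + 3·5^3 + 3·5^2 + 3·5 + 2. Bump = 140744. G_4 = 140743.
G_4 = 140743. HB_6(140743) = 3·6^6 + 3·6^3 + 3·6^2 + 3·6 + 1. Bump = 2471827. G_5 = 2471826.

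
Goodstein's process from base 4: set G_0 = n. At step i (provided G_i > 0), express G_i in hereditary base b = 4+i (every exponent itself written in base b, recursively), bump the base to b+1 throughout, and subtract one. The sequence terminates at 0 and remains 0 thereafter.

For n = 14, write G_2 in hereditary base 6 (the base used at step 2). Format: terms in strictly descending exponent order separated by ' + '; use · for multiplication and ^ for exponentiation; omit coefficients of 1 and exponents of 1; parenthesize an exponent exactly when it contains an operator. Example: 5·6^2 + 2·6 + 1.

i=0: 14 = 3·4 + 2 (b=4); 4→5: 3·5 + 2 = 17; 17−1 = 16
i=1: 16 = 3·5 + 1 (b=5); 5→6: 3·6 + 1 = 19; 19−1 = 18
i=2: 18 = 3·6 (b=6); 6→7: 3·7 = 21; 21−1 = 20

3·6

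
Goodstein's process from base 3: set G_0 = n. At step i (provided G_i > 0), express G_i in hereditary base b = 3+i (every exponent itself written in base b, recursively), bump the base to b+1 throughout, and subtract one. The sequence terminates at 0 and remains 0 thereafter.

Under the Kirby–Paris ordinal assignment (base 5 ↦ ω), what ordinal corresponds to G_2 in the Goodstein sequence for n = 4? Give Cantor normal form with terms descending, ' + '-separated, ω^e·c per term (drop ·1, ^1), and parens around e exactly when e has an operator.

4 —HB3→ 3 + 1 —bump→ 4 + 1 = 5 —(−1)→ 4
4 —HB4→ 4 —bump→ 5 = 5 —(−1)→ 4
4 —HB5→ 4 —bump→ 4 = 4 —(−1)→ 3

4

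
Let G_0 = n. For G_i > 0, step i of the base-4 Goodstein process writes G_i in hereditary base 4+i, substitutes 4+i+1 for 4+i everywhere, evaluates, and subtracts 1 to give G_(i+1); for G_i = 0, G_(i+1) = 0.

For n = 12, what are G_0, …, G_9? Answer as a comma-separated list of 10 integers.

[0] 12 ≡ 3·4 (base 4). Lift 5: 15. −1: 14.
[1] 14 ≡ 2·5 + 4 (base 5). Lift 6: 16. −1: 15.
[2] 15 ≡ 2·6 + 3 (base 6). Lift 7: 17. −1: 16.
[3] 16 ≡ 2·7 + 2 (base 7). Lift 8: 18. −1: 17.
[4] 17 ≡ 2·8 + 1 (base 8). Lift 9: 19. −1: 18.
[5] 18 ≡ 2·9 (base 9). Lift 10: 20. −1: 19.
[6] 19 ≡ 10 + 9 (base 10). Lift 11: 20. −1: 19.
[7] 19 ≡ 11 + 8 (base 11). Lift 12: 20. −1: 19.
[8] 19 ≡ 12 + 7 (base 12). Lift 13: 20. −1: 19.

12, 14, 15, 16, 17, 18, 19, 19, 19, 19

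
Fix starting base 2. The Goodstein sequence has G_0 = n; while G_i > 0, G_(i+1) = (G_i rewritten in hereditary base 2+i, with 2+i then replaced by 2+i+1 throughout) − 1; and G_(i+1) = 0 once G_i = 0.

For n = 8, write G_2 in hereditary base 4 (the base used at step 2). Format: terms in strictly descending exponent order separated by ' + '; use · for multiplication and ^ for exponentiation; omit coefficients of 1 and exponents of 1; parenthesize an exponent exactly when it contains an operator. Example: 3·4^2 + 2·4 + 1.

2·4^4 + 2·4^2 + 2·4 + 1

step 0: 8 = 2^(2 + 1); sub 3 for 2: 3^(3 + 1); = 81; G_1 = 81−1 = 80
step 1: 80 = 2·3^3 + 2·3^2 + 2·3 + 2; sub 4 for 3: 2·4^4 + 2·4^2 + 2·4 + 2; = 554; G_2 = 554−1 = 553
step 2: 553 = 2·4^4 + 2·4^2 + 2·4 + 1; sub 5 for 4: 2·5^5 + 2·5^2 + 2·5 + 1; = 6311; G_3 = 6311−1 = 6310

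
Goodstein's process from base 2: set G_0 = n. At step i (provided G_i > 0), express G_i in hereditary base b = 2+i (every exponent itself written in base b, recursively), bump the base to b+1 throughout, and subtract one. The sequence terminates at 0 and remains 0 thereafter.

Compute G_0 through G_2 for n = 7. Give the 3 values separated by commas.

7 —HB2→ 2^2 + 2 + 1 —bump→ 3^3 + 3 + 1 = 31 —(−1)→ 30
30 —HB3→ 3^3 + 3 —bump→ 4^4 + 4 = 260 —(−1)→ 259

7, 30, 259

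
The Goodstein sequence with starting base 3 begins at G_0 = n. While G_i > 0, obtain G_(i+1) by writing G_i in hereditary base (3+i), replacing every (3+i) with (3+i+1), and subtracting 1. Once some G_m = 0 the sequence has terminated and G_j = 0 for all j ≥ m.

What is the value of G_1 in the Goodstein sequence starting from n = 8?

9

G_0=8  [base 3] 2·3 + 2  →[3↦4]→  2·4 + 2 = 10  −1 ⇒ G_1=9
G_1=9  [base 4] 2·4 + 1  →[4↦5]→  2·5 + 1 = 11  −1 ⇒ G_2=10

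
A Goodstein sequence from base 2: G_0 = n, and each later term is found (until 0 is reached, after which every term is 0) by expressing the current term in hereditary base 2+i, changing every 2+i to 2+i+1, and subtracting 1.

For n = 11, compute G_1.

G_0 = 11. HB_2(11) = 2^(2 + 1) + 2 + 1. Bump = 85. G_1 = 84.
G_1 = 84. HB_3(84) = 3^(3 + 1) + 3. Bump = 1028. G_2 = 1027.

84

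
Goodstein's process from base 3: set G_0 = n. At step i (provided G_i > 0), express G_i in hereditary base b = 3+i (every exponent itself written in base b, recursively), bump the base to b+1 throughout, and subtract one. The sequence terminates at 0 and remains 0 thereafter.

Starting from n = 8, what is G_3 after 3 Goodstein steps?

G_0 = 8. HB_3(8) = 2·3 + 2. Bump = 10. G_1 = 9.
G_1 = 9. HB_4(9) = 2·4 + 1. Bump = 11. G_2 = 10.
G_2 = 10. HB_5(10) = 2·5. Bump = 12. G_3 = 11.

11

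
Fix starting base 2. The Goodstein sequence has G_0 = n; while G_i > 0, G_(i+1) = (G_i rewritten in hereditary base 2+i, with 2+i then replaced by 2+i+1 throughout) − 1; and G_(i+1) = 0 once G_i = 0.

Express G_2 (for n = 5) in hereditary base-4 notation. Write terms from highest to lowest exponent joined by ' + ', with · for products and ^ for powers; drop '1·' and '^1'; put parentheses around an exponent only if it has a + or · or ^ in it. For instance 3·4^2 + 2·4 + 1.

[0] 5 ≡ 2^2 + 1 (base 2). Lift 3: 28. −1: 27.
[1] 27 ≡ 3^3 (base 3). Lift 4: 256. −1: 255.
[2] 255 ≡ 3·4^3 + 3·4^2 + 3·4 + 3 (base 4). Lift 5: 468. −1: 467.

3·4^3 + 3·4^2 + 3·4 + 3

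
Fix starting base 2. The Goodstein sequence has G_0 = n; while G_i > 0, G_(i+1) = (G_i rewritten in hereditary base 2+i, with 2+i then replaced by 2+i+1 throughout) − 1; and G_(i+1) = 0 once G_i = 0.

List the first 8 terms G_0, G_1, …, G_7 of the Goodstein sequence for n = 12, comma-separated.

G_0 = 12. HB_2(12) = 2^(2 + 1) + 2^2. Bump = 108. G_1 = 107.
G_1 = 107. HB_3(107) = 3^(3 + 1) + 2·3^2 + 2·3 + 2. Bump = 1066. G_2 = 1065.
G_2 = 1065. HB_4(1065) = 4^(4 + 1) + 2·4^2 + 2·4 + 1. Bump = 15686. G_3 = 15685.
G_3 = 15685. HB_5(15685) = 5^(5 + 1) + 2·5^2 + 2·5. Bump = 280020. G_4 = 280019.
G_4 = 280019. HB_6(280019) = 6^(6 + 1) + 2·6^2 + 6 + 5. Bump = 5764911. G_5 = 5764910.
G_5 = 5764910. HB_7(5764910) = 7^(7 + 1) + 2·7^2 + 7 + 4. Bump = 134217868. G_6 = 134217867.
G_6 = 134217867. HB_8(134217867) = 8^(8 + 1) + 2·8^2 + 8 + 3. Bump = 3486784575. G_7 = 3486784574.

12, 107, 1065, 15685, 280019, 5764910, 134217867, 3486784574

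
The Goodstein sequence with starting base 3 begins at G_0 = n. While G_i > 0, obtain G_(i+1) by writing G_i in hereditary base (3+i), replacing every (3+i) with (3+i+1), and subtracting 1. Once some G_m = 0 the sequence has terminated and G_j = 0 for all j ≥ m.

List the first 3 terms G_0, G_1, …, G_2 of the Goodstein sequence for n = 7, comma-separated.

7, 8, 9

7 —HB3→ 2·3 + 1 —bump→ 2·4 + 1 = 9 —(−1)→ 8
8 —HB4→ 2·4 —bump→ 2·5 = 10 —(−1)→ 9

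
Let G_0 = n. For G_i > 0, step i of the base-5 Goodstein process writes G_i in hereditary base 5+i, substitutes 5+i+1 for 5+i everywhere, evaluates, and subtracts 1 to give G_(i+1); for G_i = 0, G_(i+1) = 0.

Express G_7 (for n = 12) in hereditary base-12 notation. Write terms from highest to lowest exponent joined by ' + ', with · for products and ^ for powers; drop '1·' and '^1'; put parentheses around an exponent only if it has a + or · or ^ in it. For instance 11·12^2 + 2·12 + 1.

12 + 3

12 —HB5→ 2·5 + 2 —bump→ 2·6 + 2 = 14 —(−1)→ 13
13 —HB6→ 2·6 + 1 —bump→ 2·7 + 1 = 15 —(−1)→ 14
14 —HB7→ 2·7 —bump→ 2·8 = 16 —(−1)→ 15
15 —HB8→ 8 + 7 —bump→ 9 + 7 = 16 —(−1)→ 15
15 —HB9→ 9 + 6 —bump→ 10 + 6 = 16 —(−1)→ 15
15 —HB10→ 10 + 5 —bump→ 11 + 5 = 16 —(−1)→ 15
15 —HB11→ 11 + 4 —bump→ 12 + 4 = 16 —(−1)→ 15
15 —HB12→ 12 + 3 —bump→ 13 + 3 = 16 —(−1)→ 15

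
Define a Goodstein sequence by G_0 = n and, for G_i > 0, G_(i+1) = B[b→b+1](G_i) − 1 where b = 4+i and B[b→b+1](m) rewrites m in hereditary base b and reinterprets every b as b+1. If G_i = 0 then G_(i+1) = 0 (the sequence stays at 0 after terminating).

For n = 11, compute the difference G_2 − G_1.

step 0: 11 = 2·4 + 3; sub 5 for 4: 2·5 + 3; = 13; G_1 = 13−1 = 12
step 1: 12 = 2·5 + 2; sub 6 for 5: 2·6 + 2; = 14; G_2 = 14−1 = 13

1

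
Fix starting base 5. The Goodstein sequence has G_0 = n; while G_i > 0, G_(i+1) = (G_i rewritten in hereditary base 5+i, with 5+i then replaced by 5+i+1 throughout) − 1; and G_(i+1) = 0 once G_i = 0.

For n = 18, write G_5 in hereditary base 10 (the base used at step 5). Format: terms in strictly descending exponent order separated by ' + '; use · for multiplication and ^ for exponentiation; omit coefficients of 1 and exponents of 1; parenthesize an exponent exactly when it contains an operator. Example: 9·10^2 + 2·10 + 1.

2·10 + 7

(0) 18|_5 = 3·5 + 3 ↦ 3·6 + 3|_6 = 21 ⇒ 20
(1) 20|_6 = 3·6 + 2 ↦ 3·7 + 2|_7 = 23 ⇒ 22
(2) 22|_7 = 3·7 + 1 ↦ 3·8 + 1|_8 = 25 ⇒ 24
(3) 24|_8 = 3·8 ↦ 3·9|_9 = 27 ⇒ 26
(4) 26|_9 = 2·9 + 8 ↦ 2·10 + 8|_10 = 28 ⇒ 27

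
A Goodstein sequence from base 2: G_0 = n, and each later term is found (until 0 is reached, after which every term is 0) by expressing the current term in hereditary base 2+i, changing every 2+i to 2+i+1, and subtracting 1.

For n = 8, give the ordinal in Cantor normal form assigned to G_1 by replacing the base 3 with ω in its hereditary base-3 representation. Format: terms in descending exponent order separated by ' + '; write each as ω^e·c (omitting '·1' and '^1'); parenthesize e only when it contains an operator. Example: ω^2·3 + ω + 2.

G_0=8  [base 2] 2^(2 + 1)  →[2↦3]→  3^(3 + 1) = 81  −1 ⇒ G_1=80
G_1=80  [base 3] 2·3^3 + 2·3^2 + 2·3 + 2  →[3↦4]→  2·4^4 + 2·4^2 + 2·4 + 2 = 554  −1 ⇒ G_2=553

ω^ω·2 + ω^2·2 + ω·2 + 2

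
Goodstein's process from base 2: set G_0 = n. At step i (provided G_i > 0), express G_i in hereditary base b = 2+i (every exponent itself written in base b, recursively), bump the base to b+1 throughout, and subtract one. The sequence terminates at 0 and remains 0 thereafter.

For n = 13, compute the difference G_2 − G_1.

13 —HB2→ 2^(2 + 1) + 2^2 + 1 —bump→ 3^(3 + 1) + 3^3 + 1 = 109 —(−1)→ 108
108 —HB3→ 3^(3 + 1) + 3^3 —bump→ 4^(4 + 1) + 4^4 = 1280 —(−1)→ 1279

1171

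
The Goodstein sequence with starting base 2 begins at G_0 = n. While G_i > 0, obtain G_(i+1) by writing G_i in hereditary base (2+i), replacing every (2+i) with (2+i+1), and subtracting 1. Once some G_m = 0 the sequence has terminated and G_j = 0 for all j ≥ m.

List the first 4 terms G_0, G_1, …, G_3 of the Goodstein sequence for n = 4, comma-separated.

4, 26, 41, 60

G_0=4  [base 2] 2^2  →[2↦3]→  3^3 = 27  −1 ⇒ G_1=26
G_1=26  [base 3] 2·3^2 + 2·3 + 2  →[3↦4]→  2·4^2 + 2·4 + 2 = 42  −1 ⇒ G_2=41
G_2=41  [base 4] 2·4^2 + 2·4 + 1  →[4↦5]→  2·5^2 + 2·5 + 1 = 61  −1 ⇒ G_3=60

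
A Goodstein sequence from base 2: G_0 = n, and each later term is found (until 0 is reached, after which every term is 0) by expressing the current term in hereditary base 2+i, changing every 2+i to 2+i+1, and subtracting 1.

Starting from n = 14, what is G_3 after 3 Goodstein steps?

G_0 = 14. HB_2(14) = 2^(2 + 1) + 2^2 + 2. Bump = 111. G_1 = 110.
G_1 = 110. HB_3(110) = 3^(3 + 1) + 3^3 + 2. Bump = 1282. G_2 = 1281.
G_2 = 1281. HB_4(1281) = 4^(4 + 1) + 4^4 + 1. Bump = 18751. G_3 = 18750.
G_3 = 18750. HB_5(18750) = 5^(5 + 1) + 5^5. Bump = 326592. G_4 = 326591.

18750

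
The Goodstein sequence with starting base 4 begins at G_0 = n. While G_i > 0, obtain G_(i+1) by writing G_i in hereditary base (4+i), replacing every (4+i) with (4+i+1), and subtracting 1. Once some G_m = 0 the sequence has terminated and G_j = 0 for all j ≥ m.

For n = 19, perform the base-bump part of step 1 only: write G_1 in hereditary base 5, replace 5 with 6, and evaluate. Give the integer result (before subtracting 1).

38

(0) 19|_4 = 4^2 + 3 ↦ 5^2 + 3|_5 = 28 ⇒ 27
(1) 27|_5 = 5^2 + 2 ↦ 6^2 + 2|_6 = 38 ⇒ 37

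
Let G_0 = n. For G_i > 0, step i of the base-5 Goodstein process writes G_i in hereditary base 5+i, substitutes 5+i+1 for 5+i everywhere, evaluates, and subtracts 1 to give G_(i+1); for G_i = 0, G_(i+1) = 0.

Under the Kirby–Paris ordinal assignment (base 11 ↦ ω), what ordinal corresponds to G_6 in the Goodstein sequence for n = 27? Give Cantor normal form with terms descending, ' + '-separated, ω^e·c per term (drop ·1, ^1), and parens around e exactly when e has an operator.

(0) 27|_5 = 5^2 + 2 ↦ 6^2 + 2|_6 = 38 ⇒ 37
(1) 37|_6 = 6^2 + 1 ↦ 7^2 + 1|_7 = 50 ⇒ 49
(2) 49|_7 = 7^2 ↦ 8^2|_8 = 64 ⇒ 63
(3) 63|_8 = 7·8 + 7 ↦ 7·9 + 7|_9 = 70 ⇒ 69
(4) 69|_9 = 7·9 + 6 ↦ 7·10 + 6|_10 = 76 ⇒ 75
(5) 75|_10 = 7·10 + 5 ↦ 7·11 + 5|_11 = 82 ⇒ 81
(6) 81|_11 = 7·11 + 4 ↦ 7·12 + 4|_12 = 88 ⇒ 87

ω·7 + 4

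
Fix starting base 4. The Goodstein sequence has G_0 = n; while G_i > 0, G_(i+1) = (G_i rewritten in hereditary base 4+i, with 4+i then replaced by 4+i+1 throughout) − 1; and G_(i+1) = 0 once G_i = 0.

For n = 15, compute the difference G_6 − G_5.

15 —HB4→ 3·4 + 3 —bump→ 3·5 + 3 = 18 —(−1)→ 17
17 —HB5→ 3·5 + 2 —bump→ 3·6 + 2 = 20 —(−1)→ 19
19 —HB6→ 3·6 + 1 —bump→ 3·7 + 1 = 22 —(−1)→ 21
21 —HB7→ 3·7 —bump→ 3·8 = 24 —(−1)→ 23
23 —HB8→ 2·8 + 7 —bump→ 2·9 + 7 = 25 —(−1)→ 24
24 —HB9→ 2·9 + 6 —bump→ 2·10 + 6 = 26 —(−1)→ 25

1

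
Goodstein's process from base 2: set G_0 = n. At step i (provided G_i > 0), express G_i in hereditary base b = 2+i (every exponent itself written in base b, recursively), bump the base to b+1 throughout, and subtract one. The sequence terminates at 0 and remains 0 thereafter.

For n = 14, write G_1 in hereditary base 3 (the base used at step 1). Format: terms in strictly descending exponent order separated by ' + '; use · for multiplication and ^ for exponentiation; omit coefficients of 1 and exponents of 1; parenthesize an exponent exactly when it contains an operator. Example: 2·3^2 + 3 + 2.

3^(3 + 1) + 3^3 + 2

[0] 14 ≡ 2^(2 + 1) + 2^2 + 2 (base 2). Lift 3: 111. −1: 110.
[1] 110 ≡ 3^(3 + 1) + 3^3 + 2 (base 3). Lift 4: 1282. −1: 1281.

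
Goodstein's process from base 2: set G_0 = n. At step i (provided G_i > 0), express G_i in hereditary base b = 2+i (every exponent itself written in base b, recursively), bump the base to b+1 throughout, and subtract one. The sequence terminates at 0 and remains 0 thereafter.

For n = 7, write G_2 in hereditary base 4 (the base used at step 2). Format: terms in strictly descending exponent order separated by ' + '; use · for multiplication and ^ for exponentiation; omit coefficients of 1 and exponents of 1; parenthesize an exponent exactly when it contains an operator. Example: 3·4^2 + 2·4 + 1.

7 —HB2→ 2^2 + 2 + 1 —bump→ 3^3 + 3 + 1 = 31 —(−1)→ 30
30 —HB3→ 3^3 + 3 —bump→ 4^4 + 4 = 260 —(−1)→ 259
259 —HB4→ 4^4 + 3 —bump→ 5^5 + 3 = 3128 —(−1)→ 3127

4^4 + 3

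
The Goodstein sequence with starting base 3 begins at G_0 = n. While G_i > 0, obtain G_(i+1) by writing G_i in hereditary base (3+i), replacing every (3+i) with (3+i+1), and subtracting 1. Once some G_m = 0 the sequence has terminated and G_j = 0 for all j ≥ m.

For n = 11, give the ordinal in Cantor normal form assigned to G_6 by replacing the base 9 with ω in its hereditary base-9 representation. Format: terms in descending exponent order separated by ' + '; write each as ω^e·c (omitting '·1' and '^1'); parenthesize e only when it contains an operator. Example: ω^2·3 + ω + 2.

i=0: 11 = 3^2 + 2 (b=3); 3→4: 4^2 + 2 = 18; 18−1 = 17
i=1: 17 = 4^2 + 1 (b=4); 4→5: 5^2 + 1 = 26; 26−1 = 25
i=2: 25 = 5^2 (b=5); 5→6: 6^2 = 36; 36−1 = 35
i=3: 35 = 5·6 + 5 (b=6); 6→7: 5·7 + 5 = 40; 40−1 = 39
i=4: 39 = 5·7 + 4 (b=7); 7→8: 5·8 + 4 = 44; 44−1 = 43
i=5: 43 = 5·8 + 3 (b=8); 8→9: 5·9 + 3 = 48; 48−1 = 47

ω·5 + 2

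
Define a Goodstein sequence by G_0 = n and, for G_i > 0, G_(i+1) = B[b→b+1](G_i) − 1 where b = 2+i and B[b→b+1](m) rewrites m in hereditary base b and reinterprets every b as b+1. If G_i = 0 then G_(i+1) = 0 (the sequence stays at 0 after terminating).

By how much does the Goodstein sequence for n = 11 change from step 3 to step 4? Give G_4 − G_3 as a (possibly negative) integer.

[0] 11 ≡ 2^(2 + 1) + 2 + 1 (base 2). Lift 3: 85. −1: 84.
[1] 84 ≡ 3^(3 + 1) + 3 (base 3). Lift 4: 1028. −1: 1027.
[2] 1027 ≡ 4^(4 + 1) + 3 (base 4). Lift 5: 15628. −1: 15627.
[3] 15627 ≡ 5^(5 + 1) + 2 (base 5). Lift 6: 279938. −1: 279937.

264310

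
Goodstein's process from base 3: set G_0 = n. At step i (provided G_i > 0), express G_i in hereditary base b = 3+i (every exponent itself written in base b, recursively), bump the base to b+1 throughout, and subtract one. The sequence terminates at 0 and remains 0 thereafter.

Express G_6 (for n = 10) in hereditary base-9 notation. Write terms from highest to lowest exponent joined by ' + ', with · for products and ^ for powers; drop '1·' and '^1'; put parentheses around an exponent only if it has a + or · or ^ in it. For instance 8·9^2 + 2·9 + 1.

i=0: 10 = 3^2 + 1 (b=3); 3→4: 4^2 + 1 = 17; 17−1 = 16
i=1: 16 = 4^2 (b=4); 4→5: 5^2 = 25; 25−1 = 24
i=2: 24 = 4·5 + 4 (b=5); 5→6: 4·6 + 4 = 28; 28−1 = 27
i=3: 27 = 4·6 + 3 (b=6); 6→7: 4·7 + 3 = 31; 31−1 = 30
i=4: 30 = 4·7 + 2 (b=7); 7→8: 4·8 + 2 = 34; 34−1 = 33
i=5: 33 = 4·8 + 1 (b=8); 8→9: 4·9 + 1 = 37; 37−1 = 36
i=6: 36 = 4·9 (b=9); 9→10: 4·10 = 40; 40−1 = 39

4·9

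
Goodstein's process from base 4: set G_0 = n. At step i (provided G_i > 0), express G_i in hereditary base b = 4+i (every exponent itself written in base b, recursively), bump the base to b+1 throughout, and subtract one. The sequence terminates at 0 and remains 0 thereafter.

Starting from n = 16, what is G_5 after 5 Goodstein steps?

base 4: 16 = 4^2; at 5: 5^2 = 25; next = 24
base 5: 24 = 4·5 + 4; at 6: 4·6 + 4 = 28; next = 27
base 6: 27 = 4·6 + 3; at 7: 4·7 + 3 = 31; next = 30
base 7: 30 = 4·7 + 2; at 8: 4·8 + 2 = 34; next = 33
base 8: 33 = 4·8 + 1; at 9: 4·9 + 1 = 37; next = 36
base 9: 36 = 4·9; at 10: 4·10 = 40; next = 39

36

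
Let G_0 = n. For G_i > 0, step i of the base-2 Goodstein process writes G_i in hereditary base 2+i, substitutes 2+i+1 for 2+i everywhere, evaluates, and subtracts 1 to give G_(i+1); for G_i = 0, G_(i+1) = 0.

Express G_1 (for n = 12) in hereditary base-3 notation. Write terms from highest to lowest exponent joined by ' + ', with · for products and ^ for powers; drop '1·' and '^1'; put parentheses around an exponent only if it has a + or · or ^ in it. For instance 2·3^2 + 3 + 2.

3^(3 + 1) + 2·3^2 + 2·3 + 2

G_0 = 12. HB_2(12) = 2^(2 + 1) + 2^2. Bump = 108. G_1 = 107.
G_1 = 107. HB_3(107) = 3^(3 + 1) + 2·3^2 + 2·3 + 2. Bump = 1066. G_2 = 1065.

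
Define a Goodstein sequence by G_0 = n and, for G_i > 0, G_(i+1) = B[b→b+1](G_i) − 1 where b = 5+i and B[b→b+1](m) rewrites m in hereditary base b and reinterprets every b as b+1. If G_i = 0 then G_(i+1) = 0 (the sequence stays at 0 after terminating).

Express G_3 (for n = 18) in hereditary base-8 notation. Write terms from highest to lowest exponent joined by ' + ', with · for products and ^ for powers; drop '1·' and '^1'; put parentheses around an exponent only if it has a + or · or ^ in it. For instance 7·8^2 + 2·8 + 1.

3·8

(0) 18|_5 = 3·5 + 3 ↦ 3·6 + 3|_6 = 21 ⇒ 20
(1) 20|_6 = 3·6 + 2 ↦ 3·7 + 2|_7 = 23 ⇒ 22
(2) 22|_7 = 3·7 + 1 ↦ 3·8 + 1|_8 = 25 ⇒ 24
(3) 24|_8 = 3·8 ↦ 3·9|_9 = 27 ⇒ 26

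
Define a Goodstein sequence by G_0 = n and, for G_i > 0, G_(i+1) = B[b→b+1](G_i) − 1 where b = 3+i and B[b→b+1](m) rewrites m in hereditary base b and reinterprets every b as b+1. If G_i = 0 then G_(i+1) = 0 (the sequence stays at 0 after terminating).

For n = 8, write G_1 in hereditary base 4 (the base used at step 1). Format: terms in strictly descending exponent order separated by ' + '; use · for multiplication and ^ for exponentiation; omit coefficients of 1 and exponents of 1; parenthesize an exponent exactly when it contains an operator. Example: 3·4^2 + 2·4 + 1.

(0) 8|_3 = 2·3 + 2 ↦ 2·4 + 2|_4 = 10 ⇒ 9
(1) 9|_4 = 2·4 + 1 ↦ 2·5 + 1|_5 = 11 ⇒ 10

2·4 + 1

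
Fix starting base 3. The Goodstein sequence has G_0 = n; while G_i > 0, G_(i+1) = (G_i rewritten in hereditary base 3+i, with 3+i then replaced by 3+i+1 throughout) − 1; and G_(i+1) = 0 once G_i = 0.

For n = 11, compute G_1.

[0] 11 ≡ 3^2 + 2 (base 3). Lift 4: 18. −1: 17.
[1] 17 ≡ 4^2 + 1 (base 4). Lift 5: 26. −1: 25.

17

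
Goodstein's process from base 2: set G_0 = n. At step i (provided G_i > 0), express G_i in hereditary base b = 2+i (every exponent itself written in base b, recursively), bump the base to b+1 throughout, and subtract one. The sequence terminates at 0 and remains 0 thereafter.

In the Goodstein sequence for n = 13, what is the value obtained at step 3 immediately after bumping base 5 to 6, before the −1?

280712

step 0: 13 = 2^(2 + 1) + 2^2 + 1; sub 3 for 2: 3^(3 + 1) + 3^3 + 1; = 109; G_1 = 109−1 = 108
step 1: 108 = 3^(3 + 1) + 3^3; sub 4 for 3: 4^(4 + 1) + 4^4; = 1280; G_2 = 1280−1 = 1279
step 2: 1279 = 4^(4 + 1) + 3·4^3 + 3·4^2 + 3·4 + 3; sub 5 for 4: 5^(5 + 1) + 3·5^3 + 3·5^2 + 3·5 + 3; = 16093; G_3 = 16093−1 = 16092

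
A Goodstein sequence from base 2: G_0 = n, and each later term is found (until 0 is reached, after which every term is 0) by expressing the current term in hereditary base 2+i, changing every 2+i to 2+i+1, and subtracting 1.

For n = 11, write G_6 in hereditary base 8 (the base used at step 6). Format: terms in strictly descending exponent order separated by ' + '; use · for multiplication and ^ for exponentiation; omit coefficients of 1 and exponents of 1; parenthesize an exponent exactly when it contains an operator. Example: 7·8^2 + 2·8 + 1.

7·8^8 + 7·8^7 + 7·8^6 + 7·8^5 + 7·8^4 + 7·8^3 + 7·8^2 + 7·8 + 7

G_0=11  [base 2] 2^(2 + 1) + 2 + 1  →[2↦3]→  3^(3 + 1) + 3 + 1 = 85  −1 ⇒ G_1=84
G_1=84  [base 3] 3^(3 + 1) + 3  →[3↦4]→  4^(4 + 1) + 4 = 1028  −1 ⇒ G_2=1027
G_2=1027  [base 4] 4^(4 + 1) + 3  →[4↦5]→  5^(5 + 1) + 3 = 15628  −1 ⇒ G_3=15627
G_3=15627  [base 5] 5^(5 + 1) + 2  →[5↦6]→  6^(6 + 1) + 2 = 279938  −1 ⇒ G_4=279937
G_4=279937  [base 6] 6^(6 + 1) + 1  →[6↦7]→  7^(7 + 1) + 1 = 5764802  −1 ⇒ G_5=5764801
G_5=5764801  [base 7] 7^(7 + 1)  →[7↦8]→  8^(8 + 1) = 134217728  −1 ⇒ G_6=134217727
G_6=134217727  [base 8] 7·8^8 + 7·8^7 + 7·8^6 + 7·8^5 + 7·8^4 + 7·8^3 + 7·8^2 + 7·8 + 7  →[8↦9]→  7·9^9 + 7·9^7 + 7·9^6 + 7·9^5 + 7·9^4 + 7·9^3 + 7·9^2 + 7·9 + 7 = 2749609303  −1 ⇒ G_7=2749609302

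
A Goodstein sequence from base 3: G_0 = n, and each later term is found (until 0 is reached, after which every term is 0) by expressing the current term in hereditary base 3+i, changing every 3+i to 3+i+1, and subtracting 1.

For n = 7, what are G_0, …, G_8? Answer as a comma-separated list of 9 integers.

7, 8, 9, 9, 9, 9, 9, 9, 8

7 —HB3→ 2·3 + 1 —bump→ 2·4 + 1 = 9 —(−1)→ 8
8 —HB4→ 2·4 —bump→ 2·5 = 10 —(−1)→ 9
9 —HB5→ 5 + 4 —bump→ 6 + 4 = 10 —(−1)→ 9
9 —HB6→ 6 + 3 —bump→ 7 + 3 = 10 —(−1)→ 9
9 —HB7→ 7 + 2 —bump→ 8 + 2 = 10 —(−1)→ 9
9 —HB8→ 8 + 1 —bump→ 9 + 1 = 10 —(−1)→ 9
9 —HB9→ 9 —bump→ 10 = 10 —(−1)→ 9
9 —HB10→ 9 —bump→ 9 = 9 —(−1)→ 8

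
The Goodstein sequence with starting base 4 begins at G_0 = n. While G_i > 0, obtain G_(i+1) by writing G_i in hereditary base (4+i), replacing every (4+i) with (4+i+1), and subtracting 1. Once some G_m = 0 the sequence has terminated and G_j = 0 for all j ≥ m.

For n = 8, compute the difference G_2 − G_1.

0

i=0: 8 = 2·4 (b=4); 4→5: 2·5 = 10; 10−1 = 9
i=1: 9 = 5 + 4 (b=5); 5→6: 6 + 4 = 10; 10−1 = 9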